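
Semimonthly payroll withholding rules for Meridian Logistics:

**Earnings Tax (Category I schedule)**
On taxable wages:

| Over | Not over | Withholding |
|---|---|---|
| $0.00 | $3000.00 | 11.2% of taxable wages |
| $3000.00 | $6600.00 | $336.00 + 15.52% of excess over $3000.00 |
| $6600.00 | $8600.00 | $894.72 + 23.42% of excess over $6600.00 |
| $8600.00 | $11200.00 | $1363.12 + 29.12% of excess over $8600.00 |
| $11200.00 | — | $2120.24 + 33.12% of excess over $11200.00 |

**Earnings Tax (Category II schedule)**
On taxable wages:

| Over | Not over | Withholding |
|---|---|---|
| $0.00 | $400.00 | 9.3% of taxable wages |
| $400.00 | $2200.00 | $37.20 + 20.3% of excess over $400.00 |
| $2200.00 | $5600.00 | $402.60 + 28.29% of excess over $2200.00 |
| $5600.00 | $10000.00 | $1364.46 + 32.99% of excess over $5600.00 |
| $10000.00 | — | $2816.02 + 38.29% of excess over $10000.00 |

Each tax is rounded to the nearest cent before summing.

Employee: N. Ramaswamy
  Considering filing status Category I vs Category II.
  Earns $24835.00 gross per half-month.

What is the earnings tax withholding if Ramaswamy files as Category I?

$6636.15

Earnings Tax (Category I): taxable = $24835.00
  $2120.24 + 33.12% × ($24835.00 − $11200.00) = $2120.24 + 33.12% × $13635.00 = $6636.15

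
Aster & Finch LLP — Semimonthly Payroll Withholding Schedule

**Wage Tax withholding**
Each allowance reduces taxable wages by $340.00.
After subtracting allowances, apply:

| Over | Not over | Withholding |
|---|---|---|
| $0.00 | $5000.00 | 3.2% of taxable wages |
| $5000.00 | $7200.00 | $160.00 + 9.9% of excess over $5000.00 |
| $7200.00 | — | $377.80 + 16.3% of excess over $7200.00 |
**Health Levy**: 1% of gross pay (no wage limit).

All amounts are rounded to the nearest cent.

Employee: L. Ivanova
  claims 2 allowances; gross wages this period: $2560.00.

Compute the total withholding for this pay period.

Wage Tax: taxable = $2560.00 − 2×$340.00 = $1880.00
  3.2% × $1880.00 = $60.16
Health Levy: 1% × $2560.00 = $25.60
Total: $60.16 + $25.60 = $85.76

$85.76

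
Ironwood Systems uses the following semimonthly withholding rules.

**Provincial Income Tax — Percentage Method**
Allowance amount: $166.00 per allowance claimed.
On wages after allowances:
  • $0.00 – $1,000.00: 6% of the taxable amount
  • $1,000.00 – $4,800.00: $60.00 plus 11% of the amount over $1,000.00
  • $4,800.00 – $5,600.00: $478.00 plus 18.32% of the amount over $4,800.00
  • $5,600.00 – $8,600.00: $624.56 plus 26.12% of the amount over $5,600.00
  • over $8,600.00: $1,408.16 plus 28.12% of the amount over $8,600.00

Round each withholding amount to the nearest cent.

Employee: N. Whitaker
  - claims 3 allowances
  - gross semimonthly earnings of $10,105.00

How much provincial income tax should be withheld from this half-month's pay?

Provincial Income Tax: taxable = $10,105.00 − 3×$166.00 = $9,607.00
  $1,408.16 + 28.12% × ($9,607.00 − $8,600.00) = $1,408.16 + 28.12% × $1,007.00 = $1,691.33

$1,691.33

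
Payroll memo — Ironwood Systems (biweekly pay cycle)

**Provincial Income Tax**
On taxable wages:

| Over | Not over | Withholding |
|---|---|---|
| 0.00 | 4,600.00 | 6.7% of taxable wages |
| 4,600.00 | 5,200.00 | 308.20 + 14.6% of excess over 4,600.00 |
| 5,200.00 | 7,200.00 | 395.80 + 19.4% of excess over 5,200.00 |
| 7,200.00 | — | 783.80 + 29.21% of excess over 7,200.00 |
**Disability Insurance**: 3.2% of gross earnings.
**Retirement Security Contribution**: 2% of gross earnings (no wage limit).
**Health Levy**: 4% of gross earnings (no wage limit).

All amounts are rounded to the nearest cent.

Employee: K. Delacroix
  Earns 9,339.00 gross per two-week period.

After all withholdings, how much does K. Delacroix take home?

Provincial Income Tax: taxable = 9,339.00
  783.80 + 29.21% × (9,339.00 − 7,200.00) = 783.80 + 29.21% × 2,139.00 = 1,408.60
Disability Insurance: 3.2% × 9,339.00 = 298.85
Retirement Security Contribution: 2% × 9,339.00 = 186.78
Health Levy: 4% × 9,339.00 = 373.56
Total withheld: 1,408.60 + 298.85 + 186.78 + 373.56 = 2,267.79
Net pay: 9,339.00 − 2,267.79 = 7,071.21

7,071.21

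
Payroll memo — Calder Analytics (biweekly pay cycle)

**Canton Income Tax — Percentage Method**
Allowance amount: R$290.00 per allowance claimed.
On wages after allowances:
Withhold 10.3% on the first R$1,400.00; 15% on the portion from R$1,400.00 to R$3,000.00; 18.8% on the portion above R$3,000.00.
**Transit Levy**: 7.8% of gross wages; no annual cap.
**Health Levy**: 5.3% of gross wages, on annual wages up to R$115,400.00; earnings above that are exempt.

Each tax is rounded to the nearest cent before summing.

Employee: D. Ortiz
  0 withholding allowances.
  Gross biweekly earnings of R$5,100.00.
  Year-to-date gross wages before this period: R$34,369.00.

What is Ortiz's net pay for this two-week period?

Canton Income Tax: taxable = R$5,100.00
  R$384.20 + 18.8% × (R$5,100.00 − R$3,000.00) = R$384.20 + 18.8% × R$2,100.00 = R$779.00
Transit Levy: 7.8% × R$5,100.00 = R$397.80
Health Levy: 5.3% × R$5,100.00 = R$270.30
Total withheld: R$779.00 + R$397.80 + R$270.30 = R$1,447.10
Net pay: R$5,100.00 − R$1,447.10 = R$3,652.90

R$3,652.90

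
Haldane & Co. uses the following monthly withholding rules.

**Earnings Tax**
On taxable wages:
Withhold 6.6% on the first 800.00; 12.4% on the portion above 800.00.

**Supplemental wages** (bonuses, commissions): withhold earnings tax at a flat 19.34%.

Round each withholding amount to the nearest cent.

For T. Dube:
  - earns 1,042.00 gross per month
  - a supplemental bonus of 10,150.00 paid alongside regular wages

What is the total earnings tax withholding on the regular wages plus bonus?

Earnings Tax: taxable = 1,042.00
  52.80 + 12.4% × (1,042.00 − 800.00) = 52.80 + 12.4% × 242.00 = 82.81
Supplemental (19.34% flat on bonus): 19.34% × 10,150.00 = 1,963.01
Total earnings tax: 82.81 + 1,963.01 = 2,045.82

2,045.82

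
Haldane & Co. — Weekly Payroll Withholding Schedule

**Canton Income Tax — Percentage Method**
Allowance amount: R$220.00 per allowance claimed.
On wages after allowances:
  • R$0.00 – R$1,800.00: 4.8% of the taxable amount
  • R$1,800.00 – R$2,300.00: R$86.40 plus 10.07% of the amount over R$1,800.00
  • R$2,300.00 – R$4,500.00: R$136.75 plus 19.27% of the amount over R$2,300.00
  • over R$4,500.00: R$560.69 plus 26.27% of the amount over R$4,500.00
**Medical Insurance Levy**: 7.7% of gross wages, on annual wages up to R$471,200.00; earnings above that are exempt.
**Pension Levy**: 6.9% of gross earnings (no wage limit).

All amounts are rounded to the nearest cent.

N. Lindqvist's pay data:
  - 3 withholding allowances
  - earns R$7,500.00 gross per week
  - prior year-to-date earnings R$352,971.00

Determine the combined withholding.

R$2,270.41

Canton Income Tax: taxable = R$7,500.00 − 3×R$220.00 = R$6,840.00
  R$560.69 + 26.27% × (R$6,840.00 − R$4,500.00) = R$560.69 + 26.27% × R$2,340.00 = R$1,175.41
Medical Insurance Levy: 7.7% × R$7,500.00 = R$577.50
Pension Levy: 6.9% × R$7,500.00 = R$517.50
Total: R$1,175.41 + R$577.50 + R$517.50 = R$2,270.41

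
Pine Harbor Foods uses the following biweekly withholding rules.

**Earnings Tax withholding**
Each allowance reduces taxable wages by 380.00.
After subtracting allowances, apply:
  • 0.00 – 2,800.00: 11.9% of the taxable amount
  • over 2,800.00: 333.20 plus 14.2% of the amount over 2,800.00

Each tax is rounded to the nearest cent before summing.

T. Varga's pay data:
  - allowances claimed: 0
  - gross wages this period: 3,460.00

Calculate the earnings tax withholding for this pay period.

426.92

Earnings Tax: taxable = 3,460.00
  333.20 + 14.2% × (3,460.00 − 2,800.00) = 333.20 + 14.2% × 660.00 = 426.92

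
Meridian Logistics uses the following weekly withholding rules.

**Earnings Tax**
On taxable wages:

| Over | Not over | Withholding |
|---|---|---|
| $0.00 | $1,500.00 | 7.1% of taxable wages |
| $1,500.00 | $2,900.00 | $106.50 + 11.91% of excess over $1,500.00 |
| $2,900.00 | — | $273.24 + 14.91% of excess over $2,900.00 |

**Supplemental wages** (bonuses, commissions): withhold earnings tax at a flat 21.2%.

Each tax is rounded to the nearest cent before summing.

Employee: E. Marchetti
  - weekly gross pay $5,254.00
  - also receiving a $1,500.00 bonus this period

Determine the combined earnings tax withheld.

Earnings Tax: taxable = $5,254.00
  $273.24 + 14.91% × ($5,254.00 − $2,900.00) = $273.24 + 14.91% × $2,354.00 = $624.22
Supplemental (21.2% flat on bonus): 21.2% × $1,500.00 = $318.00
Total earnings tax: $624.22 + $318.00 = $942.22

$942.22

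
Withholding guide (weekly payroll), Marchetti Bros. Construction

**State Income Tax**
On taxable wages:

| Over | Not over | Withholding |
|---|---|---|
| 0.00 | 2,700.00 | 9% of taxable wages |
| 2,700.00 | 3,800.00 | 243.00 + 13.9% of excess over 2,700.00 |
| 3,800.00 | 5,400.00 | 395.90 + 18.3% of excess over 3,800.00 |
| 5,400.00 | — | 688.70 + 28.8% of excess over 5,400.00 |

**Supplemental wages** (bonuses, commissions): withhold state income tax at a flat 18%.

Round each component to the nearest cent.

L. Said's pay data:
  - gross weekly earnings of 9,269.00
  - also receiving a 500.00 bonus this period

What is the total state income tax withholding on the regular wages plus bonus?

State Income Tax: taxable = 9,269.00
  688.70 + 28.8% × (9,269.00 − 5,400.00) = 688.70 + 28.8% × 3,869.00 = 1,802.97
Supplemental (18% flat on bonus): 18% × 500.00 = 90.00
Total state income tax: 1,802.97 + 90.00 = 1,892.97

1,892.97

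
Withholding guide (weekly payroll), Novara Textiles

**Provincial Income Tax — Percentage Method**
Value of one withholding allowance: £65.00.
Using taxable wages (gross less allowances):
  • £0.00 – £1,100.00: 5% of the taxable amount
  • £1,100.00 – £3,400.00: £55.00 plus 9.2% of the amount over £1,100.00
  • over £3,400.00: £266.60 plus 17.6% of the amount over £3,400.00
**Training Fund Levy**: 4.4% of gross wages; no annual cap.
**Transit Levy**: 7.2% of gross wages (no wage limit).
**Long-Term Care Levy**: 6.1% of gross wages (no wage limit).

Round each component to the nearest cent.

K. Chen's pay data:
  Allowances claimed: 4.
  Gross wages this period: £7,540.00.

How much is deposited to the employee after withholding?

£5,255.94

Provincial Income Tax: taxable = £7,540.00 − 4×£65.00 = £7,280.00
  £266.60 + 17.6% × (£7,280.00 − £3,400.00) = £266.60 + 17.6% × £3,880.00 = £949.48
Training Fund Levy: 4.4% × £7,540.00 = £331.76
Transit Levy: 7.2% × £7,540.00 = £542.88
Long-Term Care Levy: 6.1% × £7,540.00 = £459.94
Total withheld: £949.48 + £331.76 + £542.88 + £459.94 = £2,284.06
Net pay: £7,540.00 − £2,284.06 = £5,255.94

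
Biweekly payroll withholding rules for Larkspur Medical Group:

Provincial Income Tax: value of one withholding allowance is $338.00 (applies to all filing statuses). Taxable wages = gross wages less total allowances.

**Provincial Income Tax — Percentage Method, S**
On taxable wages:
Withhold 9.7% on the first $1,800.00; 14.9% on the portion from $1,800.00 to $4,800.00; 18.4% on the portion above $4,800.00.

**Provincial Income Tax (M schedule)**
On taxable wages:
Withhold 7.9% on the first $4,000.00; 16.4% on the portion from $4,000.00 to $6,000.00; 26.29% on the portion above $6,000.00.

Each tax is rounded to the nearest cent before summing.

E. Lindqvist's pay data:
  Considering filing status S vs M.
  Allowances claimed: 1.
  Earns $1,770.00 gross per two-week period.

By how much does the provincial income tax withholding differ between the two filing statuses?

Provincial Income Tax (S): taxable = $1,770.00 − 1×$338.00 = $1,432.00
  9.7% × $1,432.00 = $138.90
Provincial Income Tax (M): taxable = $1,770.00 − 1×$338.00 = $1,432.00
  7.9% × $1,432.00 = $113.13
Difference: |$138.90 − $113.13| = $25.77 (higher under S)

$25.77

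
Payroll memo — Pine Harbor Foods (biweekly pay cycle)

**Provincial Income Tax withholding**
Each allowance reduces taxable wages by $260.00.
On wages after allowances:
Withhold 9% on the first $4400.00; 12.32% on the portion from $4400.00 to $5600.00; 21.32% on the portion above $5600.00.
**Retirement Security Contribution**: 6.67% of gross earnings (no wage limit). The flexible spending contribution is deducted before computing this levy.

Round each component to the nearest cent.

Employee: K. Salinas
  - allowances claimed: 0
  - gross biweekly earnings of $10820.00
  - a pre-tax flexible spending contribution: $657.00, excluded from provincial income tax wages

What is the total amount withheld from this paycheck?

Provincial Income Tax: taxable = $10820.00 − $657.00 = $10163.00
  $543.84 + 21.32% × ($10163.00 − $5600.00) = $543.84 + 21.32% × $4563.00 = $1516.67
Retirement Security Contribution: 6.67% × $10163.00 = $677.87
Total: $1516.67 + $677.87 = $2194.54

$2194.54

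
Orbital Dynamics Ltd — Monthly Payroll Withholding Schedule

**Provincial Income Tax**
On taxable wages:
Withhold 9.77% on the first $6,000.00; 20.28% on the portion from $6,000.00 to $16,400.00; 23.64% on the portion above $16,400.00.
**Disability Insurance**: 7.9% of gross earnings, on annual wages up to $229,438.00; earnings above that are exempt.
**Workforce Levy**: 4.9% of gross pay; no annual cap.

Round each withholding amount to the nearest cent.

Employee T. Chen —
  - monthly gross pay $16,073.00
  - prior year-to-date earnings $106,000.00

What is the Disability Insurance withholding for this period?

$1,269.77

Disability Insurance: 7.9% × $16,073.00 = $1,269.77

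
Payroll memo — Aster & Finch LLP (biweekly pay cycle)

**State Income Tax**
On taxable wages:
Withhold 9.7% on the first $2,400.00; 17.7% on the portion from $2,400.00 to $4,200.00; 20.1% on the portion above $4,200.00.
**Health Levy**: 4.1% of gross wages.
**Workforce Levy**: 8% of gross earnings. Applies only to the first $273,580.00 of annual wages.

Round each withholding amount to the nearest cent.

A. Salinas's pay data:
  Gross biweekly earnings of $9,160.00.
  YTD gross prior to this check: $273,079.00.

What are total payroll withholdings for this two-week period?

State Income Tax: taxable = $9,160.00
  $551.40 + 20.1% × ($9,160.00 − $4,200.00) = $551.40 + 20.1% × $4,960.00 = $1,548.36
Health Levy: 4.1% × $9,160.00 = $375.56
Workforce Levy: cap $273,580.00 − YTD $273,079.00 = $501.00 subject; 8% × $501.00 = $40.08
Total: $1,548.36 + $375.56 + $40.08 = $1,964.00

$1,964.00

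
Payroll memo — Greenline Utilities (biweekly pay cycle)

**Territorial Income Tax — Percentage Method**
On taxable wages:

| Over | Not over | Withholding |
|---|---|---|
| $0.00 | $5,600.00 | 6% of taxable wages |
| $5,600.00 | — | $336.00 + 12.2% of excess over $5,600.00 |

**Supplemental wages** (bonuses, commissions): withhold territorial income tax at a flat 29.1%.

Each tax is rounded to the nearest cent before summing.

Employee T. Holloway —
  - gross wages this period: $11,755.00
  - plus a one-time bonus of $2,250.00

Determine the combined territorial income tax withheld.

Territorial Income Tax: taxable = $11,755.00
  $336.00 + 12.2% × ($11,755.00 − $5,600.00) = $336.00 + 12.2% × $6,155.00 = $1,086.91
Supplemental (29.1% flat on bonus): 29.1% × $2,250.00 = $654.75
Total territorial income tax: $1,086.91 + $654.75 = $1,741.66

$1,741.66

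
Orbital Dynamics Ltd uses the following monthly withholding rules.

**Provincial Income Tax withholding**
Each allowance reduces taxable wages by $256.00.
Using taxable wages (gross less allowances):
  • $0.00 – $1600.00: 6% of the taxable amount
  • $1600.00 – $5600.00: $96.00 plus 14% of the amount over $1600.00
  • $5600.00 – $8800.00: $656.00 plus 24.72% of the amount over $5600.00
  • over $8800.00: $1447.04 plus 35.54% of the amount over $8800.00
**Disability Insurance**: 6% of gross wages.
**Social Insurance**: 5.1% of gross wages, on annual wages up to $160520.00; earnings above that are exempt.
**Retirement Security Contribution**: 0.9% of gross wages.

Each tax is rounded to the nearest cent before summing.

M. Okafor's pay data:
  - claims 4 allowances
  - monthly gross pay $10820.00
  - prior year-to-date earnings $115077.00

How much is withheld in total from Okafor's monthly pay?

$3099.42

Provincial Income Tax: taxable = $10820.00 − 4×$256.00 = $9796.00
  $1447.04 + 35.54% × ($9796.00 − $8800.00) = $1447.04 + 35.54% × $996.00 = $1801.02
Disability Insurance: 6% × $10820.00 = $649.20
Social Insurance: 5.1% × $10820.00 = $551.82
Retirement Security Contribution: 0.9% × $10820.00 = $97.38
Total: $1801.02 + $649.20 + $551.82 + $97.38 = $3099.42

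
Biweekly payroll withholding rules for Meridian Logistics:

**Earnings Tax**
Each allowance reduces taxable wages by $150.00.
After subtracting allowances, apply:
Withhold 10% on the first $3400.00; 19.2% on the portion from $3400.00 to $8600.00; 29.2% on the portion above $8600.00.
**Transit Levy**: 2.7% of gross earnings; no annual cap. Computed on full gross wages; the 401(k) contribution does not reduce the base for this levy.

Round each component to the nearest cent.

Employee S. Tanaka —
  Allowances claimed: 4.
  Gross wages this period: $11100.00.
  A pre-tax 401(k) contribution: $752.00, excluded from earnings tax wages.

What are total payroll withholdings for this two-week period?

$1973.32

Earnings Tax: taxable = $11100.00 − $752.00 − 4×$150.00 = $9748.00
  $1338.40 + 29.2% × ($9748.00 − $8600.00) = $1338.40 + 29.2% × $1148.00 = $1673.62
Transit Levy: 2.7% × $11100.00 = $299.70
Total: $1673.62 + $299.70 = $1973.32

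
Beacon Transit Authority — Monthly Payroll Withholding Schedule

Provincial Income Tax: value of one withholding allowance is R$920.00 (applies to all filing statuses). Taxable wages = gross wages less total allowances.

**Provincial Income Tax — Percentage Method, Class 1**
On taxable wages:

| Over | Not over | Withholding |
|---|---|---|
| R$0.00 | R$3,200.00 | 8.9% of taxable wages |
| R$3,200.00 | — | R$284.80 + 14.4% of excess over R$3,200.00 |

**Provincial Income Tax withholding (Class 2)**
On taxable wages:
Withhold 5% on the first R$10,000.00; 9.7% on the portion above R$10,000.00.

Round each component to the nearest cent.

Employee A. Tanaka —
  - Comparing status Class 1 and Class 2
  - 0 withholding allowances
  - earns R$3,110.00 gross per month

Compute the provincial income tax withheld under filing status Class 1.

Provincial Income Tax (Class 1): taxable = R$3,110.00
  8.9% × R$3,110.00 = R$276.79

R$276.79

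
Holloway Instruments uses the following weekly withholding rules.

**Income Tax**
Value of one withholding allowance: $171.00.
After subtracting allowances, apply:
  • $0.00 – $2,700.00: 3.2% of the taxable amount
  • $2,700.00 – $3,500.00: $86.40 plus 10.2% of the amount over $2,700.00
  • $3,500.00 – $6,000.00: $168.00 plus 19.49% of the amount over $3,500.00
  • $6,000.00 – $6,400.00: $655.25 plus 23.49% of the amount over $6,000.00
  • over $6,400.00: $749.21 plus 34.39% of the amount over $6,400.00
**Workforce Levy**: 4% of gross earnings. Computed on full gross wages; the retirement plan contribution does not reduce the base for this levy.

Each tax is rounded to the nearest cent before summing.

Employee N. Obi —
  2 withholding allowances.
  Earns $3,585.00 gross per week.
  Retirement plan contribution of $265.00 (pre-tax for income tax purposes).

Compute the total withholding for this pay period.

$258.16

Income Tax: taxable = $3,585.00 − $265.00 − 2×$171.00 = $2,978.00
  $86.40 + 10.2% × ($2,978.00 − $2,700.00) = $86.40 + 10.2% × $278.00 = $114.76
Workforce Levy: 4% × $3,585.00 = $143.40
Total: $114.76 + $143.40 = $258.16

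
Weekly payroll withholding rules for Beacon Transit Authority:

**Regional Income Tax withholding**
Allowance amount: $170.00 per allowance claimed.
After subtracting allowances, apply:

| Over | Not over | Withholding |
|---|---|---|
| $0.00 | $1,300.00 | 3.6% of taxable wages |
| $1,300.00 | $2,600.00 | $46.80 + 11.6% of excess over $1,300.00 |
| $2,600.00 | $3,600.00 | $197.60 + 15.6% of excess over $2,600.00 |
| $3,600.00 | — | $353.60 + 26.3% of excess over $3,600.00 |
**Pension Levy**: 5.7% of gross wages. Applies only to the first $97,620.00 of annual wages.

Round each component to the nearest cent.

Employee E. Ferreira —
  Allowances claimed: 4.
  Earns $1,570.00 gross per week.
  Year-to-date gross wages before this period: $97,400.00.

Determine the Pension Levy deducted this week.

Pension Levy: cap $97,620.00 − YTD $97,400.00 = $220.00 subject; 5.7% × $220.00 = $12.54

$12.54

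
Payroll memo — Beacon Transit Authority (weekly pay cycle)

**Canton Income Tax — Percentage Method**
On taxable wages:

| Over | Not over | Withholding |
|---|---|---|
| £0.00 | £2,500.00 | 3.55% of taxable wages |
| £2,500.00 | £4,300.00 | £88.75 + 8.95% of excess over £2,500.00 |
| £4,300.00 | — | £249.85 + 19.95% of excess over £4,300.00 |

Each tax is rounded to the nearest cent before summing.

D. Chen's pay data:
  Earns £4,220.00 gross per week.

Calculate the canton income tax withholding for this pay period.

£242.69

Canton Income Tax: taxable = £4,220.00
  £88.75 + 8.95% × (£4,220.00 − £2,500.00) = £88.75 + 8.95% × £1,720.00 = £242.69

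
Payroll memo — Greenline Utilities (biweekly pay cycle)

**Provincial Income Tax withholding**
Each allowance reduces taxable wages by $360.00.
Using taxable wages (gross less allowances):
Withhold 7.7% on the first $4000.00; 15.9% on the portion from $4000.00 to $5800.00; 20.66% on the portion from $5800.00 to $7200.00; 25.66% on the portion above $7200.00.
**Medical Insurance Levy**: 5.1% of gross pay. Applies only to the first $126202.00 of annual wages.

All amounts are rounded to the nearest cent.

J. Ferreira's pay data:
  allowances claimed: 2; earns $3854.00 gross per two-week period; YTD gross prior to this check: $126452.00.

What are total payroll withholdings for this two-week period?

Provincial Income Tax: taxable = $3854.00 − 2×$360.00 = $3134.00
  7.7% × $3134.00 = $241.32
Medical Insurance Levy: YTD $126452.00 ≥ cap $126202.00 → $0.00
Total: $241.32 + $0.00 = $241.32

$241.32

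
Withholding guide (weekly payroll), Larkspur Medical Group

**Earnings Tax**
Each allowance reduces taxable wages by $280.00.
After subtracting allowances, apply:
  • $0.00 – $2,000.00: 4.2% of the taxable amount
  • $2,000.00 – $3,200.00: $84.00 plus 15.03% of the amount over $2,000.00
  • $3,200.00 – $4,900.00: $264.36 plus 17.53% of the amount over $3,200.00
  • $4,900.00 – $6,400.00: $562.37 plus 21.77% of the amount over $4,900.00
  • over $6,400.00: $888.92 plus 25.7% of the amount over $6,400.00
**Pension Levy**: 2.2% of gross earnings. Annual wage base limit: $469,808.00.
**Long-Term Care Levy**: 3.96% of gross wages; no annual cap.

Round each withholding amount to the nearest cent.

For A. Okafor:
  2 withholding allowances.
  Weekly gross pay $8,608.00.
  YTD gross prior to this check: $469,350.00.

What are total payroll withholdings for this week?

$1,663.42

Earnings Tax: taxable = $8,608.00 − 2×$280.00 = $8,048.00
  $888.92 + 25.7% × ($8,048.00 − $6,400.00) = $888.92 + 25.7% × $1,648.00 = $1,312.46
Pension Levy: cap $469,808.00 − YTD $469,350.00 = $458.00 subject; 2.2% × $458.00 = $10.08
Long-Term Care Levy: 3.96% × $8,608.00 = $340.88
Total: $1,312.46 + $10.08 + $340.88 = $1,663.42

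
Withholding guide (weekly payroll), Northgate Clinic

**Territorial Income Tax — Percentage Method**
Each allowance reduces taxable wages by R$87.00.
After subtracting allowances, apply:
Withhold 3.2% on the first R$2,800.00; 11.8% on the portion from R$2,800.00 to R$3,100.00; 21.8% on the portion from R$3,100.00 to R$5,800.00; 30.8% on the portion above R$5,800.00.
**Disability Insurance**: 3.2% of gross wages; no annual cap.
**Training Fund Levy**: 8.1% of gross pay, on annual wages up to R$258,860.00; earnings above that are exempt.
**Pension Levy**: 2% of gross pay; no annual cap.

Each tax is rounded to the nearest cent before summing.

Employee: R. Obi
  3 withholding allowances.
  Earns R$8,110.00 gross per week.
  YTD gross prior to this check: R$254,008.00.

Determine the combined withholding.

R$2,159.42

Territorial Income Tax: taxable = R$8,110.00 − 3×R$87.00 = R$7,849.00
  R$713.60 + 30.8% × (R$7,849.00 − R$5,800.00) = R$713.60 + 30.8% × R$2,049.00 = R$1,344.69
Disability Insurance: 3.2% × R$8,110.00 = R$259.52
Training Fund Levy: cap R$258,860.00 − YTD R$254,008.00 = R$4,852.00 subject; 8.1% × R$4,852.00 = R$393.01
Pension Levy: 2% × R$8,110.00 = R$162.20
Total: R$1,344.69 + R$259.52 + R$393.01 + R$162.20 = R$2,159.42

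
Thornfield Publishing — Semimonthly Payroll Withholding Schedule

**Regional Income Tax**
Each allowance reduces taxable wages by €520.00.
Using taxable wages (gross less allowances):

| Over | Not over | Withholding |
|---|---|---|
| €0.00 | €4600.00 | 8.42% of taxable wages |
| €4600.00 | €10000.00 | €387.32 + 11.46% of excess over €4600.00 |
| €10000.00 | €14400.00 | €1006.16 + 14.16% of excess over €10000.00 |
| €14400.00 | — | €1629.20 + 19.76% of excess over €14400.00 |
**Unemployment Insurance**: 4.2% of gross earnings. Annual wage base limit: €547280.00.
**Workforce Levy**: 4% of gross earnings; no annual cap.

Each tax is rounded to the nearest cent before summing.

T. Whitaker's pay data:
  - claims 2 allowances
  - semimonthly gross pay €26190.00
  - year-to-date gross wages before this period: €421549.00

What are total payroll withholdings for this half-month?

€5900.98

Regional Income Tax: taxable = €26190.00 − 2×€520.00 = €25150.00
  €1629.20 + 19.76% × (€25150.00 − €14400.00) = €1629.20 + 19.76% × €10750.00 = €3753.40
Unemployment Insurance: 4.2% × €26190.00 = €1099.98
Workforce Levy: 4% × €26190.00 = €1047.60
Total: €3753.40 + €1099.98 + €1047.60 = €5900.98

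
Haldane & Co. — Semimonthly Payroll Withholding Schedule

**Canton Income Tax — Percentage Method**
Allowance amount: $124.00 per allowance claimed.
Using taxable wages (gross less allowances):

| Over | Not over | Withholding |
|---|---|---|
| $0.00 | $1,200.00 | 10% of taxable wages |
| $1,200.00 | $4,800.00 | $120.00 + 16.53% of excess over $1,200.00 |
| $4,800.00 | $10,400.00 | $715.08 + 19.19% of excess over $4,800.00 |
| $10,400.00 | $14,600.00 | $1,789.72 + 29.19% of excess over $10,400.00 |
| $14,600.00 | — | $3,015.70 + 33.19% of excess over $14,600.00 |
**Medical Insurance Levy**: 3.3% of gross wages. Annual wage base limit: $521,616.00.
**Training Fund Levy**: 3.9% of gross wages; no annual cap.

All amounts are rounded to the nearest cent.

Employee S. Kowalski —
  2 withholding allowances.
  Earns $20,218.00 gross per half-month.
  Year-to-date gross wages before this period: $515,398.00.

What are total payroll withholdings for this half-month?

$5,791.69

Canton Income Tax: taxable = $20,218.00 − 2×$124.00 = $19,970.00
  $3,015.70 + 33.19% × ($19,970.00 − $14,600.00) = $3,015.70 + 33.19% × $5,370.00 = $4,798.00
Medical Insurance Levy: cap $521,616.00 − YTD $515,398.00 = $6,218.00 subject; 3.3% × $6,218.00 = $205.19
Training Fund Levy: 3.9% × $20,218.00 = $788.50
Total: $4,798.00 + $205.19 + $788.50 = $5,791.69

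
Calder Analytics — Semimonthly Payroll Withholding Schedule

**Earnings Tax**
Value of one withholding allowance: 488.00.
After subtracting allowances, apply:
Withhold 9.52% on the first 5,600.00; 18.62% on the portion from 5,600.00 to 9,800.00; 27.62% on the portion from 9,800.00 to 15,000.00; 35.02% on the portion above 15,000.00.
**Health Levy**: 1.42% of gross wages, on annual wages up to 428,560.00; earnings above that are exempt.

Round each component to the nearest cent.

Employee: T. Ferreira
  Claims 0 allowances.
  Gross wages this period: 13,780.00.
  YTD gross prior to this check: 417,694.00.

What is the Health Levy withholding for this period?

154.30

Health Levy: cap 428,560.00 − YTD 417,694.00 = 10,866.00 subject; 1.42% × 10,866.00 = 154.30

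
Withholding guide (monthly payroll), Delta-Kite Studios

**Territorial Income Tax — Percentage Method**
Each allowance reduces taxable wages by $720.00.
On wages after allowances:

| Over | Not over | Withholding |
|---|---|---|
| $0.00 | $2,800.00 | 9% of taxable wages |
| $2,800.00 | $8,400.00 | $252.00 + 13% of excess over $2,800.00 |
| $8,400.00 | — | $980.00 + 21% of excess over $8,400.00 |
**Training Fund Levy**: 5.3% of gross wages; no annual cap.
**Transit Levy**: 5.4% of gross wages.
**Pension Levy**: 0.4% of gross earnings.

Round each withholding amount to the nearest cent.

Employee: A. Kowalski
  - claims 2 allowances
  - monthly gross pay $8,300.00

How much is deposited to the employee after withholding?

Territorial Income Tax: taxable = $8,300.00 − 2×$720.00 = $6,860.00
  $252.00 + 13% × ($6,860.00 − $2,800.00) = $252.00 + 13% × $4,060.00 = $779.80
Training Fund Levy: 5.3% × $8,300.00 = $439.90
Transit Levy: 5.4% × $8,300.00 = $448.20
Pension Levy: 0.4% × $8,300.00 = $33.20
Total withheld: $779.80 + $439.90 + $448.20 + $33.20 = $1,701.10
Net pay: $8,300.00 − $1,701.10 = $6,598.90

$6,598.90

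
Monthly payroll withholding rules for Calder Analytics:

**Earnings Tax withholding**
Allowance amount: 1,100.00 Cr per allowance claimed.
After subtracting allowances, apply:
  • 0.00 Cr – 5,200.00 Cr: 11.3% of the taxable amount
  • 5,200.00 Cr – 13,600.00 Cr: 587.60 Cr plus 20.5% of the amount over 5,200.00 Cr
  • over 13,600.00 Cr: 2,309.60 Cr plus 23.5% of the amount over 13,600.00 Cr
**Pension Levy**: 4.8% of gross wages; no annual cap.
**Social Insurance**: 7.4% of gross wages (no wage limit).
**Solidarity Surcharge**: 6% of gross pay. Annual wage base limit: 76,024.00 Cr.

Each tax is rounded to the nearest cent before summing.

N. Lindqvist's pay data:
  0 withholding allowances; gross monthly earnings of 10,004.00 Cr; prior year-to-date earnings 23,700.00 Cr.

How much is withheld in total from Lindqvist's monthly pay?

3,393.15 Cr

Earnings Tax: taxable = 10,004.00 Cr
  587.60 Cr + 20.5% × (10,004.00 Cr − 5,200.00 Cr) = 587.60 Cr + 20.5% × 4,804.00 Cr = 1,572.42 Cr
Pension Levy: 4.8% × 10,004.00 Cr = 480.19 Cr
Social Insurance: 7.4% × 10,004.00 Cr = 740.30 Cr
Solidarity Surcharge: 6% × 10,004.00 Cr = 600.24 Cr
Total: 1,572.42 Cr + 480.19 Cr + 740.30 Cr + 600.24 Cr = 3,393.15 Cr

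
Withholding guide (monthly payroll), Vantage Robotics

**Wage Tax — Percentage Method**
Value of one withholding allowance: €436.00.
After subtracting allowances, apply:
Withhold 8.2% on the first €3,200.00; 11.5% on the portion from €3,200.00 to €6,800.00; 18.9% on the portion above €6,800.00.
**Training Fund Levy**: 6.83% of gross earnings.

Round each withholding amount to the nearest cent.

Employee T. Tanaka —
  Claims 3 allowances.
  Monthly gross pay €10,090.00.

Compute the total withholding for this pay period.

Wage Tax: taxable = €10,090.00 − 3×€436.00 = €8,782.00
  €676.40 + 18.9% × (€8,782.00 − €6,800.00) = €676.40 + 18.9% × €1,982.00 = €1,051.00
Training Fund Levy: 6.83% × €10,090.00 = €689.15
Total: €1,051.00 + €689.15 = €1,740.15

€1,740.15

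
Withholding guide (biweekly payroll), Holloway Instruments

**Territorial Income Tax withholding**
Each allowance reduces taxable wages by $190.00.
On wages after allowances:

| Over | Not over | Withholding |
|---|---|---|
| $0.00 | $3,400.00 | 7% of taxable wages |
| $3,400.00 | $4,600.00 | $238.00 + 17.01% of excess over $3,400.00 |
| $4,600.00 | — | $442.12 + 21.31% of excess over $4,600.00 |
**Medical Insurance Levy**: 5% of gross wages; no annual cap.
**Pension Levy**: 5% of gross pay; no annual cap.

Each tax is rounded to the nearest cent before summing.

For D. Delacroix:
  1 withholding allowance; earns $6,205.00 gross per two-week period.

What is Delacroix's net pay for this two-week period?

$4,840.84

Territorial Income Tax: taxable = $6,205.00 − 1×$190.00 = $6,015.00
  $442.12 + 21.31% × ($6,015.00 − $4,600.00) = $442.12 + 21.31% × $1,415.00 = $743.66
Medical Insurance Levy: 5% × $6,205.00 = $310.25
Pension Levy: 5% × $6,205.00 = $310.25
Total withheld: $743.66 + $310.25 + $310.25 = $1,364.16
Net pay: $6,205.00 − $1,364.16 = $4,840.84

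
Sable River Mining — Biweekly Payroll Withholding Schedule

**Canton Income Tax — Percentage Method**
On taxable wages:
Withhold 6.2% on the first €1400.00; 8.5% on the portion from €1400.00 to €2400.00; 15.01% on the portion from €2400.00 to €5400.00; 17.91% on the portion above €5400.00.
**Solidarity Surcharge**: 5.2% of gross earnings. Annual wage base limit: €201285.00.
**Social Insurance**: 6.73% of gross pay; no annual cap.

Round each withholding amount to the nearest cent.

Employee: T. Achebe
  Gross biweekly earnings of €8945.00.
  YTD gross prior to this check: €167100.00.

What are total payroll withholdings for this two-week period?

Canton Income Tax: taxable = €8945.00
  €622.10 + 17.91% × (€8945.00 − €5400.00) = €622.10 + 17.91% × €3545.00 = €1257.01
Solidarity Surcharge: 5.2% × €8945.00 = €465.14
Social Insurance: 6.73% × €8945.00 = €602.00
Total: €1257.01 + €465.14 + €602.00 = €2324.15

€2324.15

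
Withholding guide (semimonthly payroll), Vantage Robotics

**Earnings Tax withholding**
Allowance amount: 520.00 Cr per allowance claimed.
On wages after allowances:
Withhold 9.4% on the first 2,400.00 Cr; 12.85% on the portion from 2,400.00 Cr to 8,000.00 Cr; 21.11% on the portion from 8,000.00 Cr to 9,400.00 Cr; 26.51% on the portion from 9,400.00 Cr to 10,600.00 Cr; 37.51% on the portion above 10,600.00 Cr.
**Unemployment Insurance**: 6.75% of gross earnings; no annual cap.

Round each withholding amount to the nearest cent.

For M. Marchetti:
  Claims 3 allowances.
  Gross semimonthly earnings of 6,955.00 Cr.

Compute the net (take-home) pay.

Earnings Tax: taxable = 6,955.00 Cr − 3×520.00 Cr = 5,395.00 Cr
  225.60 Cr + 12.85% × (5,395.00 Cr − 2,400.00 Cr) = 225.60 Cr + 12.85% × 2,995.00 Cr = 610.46 Cr
Unemployment Insurance: 6.75% × 6,955.00 Cr = 469.46 Cr
Total withheld: 610.46 Cr + 469.46 Cr = 1,079.92 Cr
Net pay: 6,955.00 Cr − 1,079.92 Cr = 5,875.08 Cr

5,875.08 Cr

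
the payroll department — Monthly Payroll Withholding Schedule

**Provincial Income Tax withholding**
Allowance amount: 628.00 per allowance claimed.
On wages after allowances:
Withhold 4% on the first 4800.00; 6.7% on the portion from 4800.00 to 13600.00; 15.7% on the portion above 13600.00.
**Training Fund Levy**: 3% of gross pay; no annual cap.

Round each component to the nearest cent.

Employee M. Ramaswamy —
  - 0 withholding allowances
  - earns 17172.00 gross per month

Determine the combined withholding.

Provincial Income Tax: taxable = 17172.00
  781.60 + 15.7% × (17172.00 − 13600.00) = 781.60 + 15.7% × 3572.00 = 1342.40
Training Fund Levy: 3% × 17172.00 = 515.16
Total: 1342.40 + 515.16 = 1857.56

1857.56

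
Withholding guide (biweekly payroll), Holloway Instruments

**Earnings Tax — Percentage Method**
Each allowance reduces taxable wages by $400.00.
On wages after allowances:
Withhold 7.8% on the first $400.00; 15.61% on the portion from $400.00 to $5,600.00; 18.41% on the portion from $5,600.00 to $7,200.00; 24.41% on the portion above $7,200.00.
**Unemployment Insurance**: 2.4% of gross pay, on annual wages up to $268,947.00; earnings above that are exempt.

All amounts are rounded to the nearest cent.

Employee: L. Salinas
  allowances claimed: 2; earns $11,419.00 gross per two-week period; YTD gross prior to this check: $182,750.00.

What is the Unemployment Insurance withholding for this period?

$274.06

Unemployment Insurance: 2.4% × $11,419.00 = $274.06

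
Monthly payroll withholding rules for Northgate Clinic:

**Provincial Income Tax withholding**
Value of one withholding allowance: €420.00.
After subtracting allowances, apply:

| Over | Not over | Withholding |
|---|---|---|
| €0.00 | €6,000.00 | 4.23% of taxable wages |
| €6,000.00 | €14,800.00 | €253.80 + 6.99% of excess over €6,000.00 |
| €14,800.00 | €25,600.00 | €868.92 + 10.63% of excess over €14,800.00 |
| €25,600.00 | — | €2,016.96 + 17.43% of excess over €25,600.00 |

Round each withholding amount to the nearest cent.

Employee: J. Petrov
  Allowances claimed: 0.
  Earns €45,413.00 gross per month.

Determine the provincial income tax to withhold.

€5,470.37

Provincial Income Tax: taxable = €45,413.00
  €2,016.96 + 17.43% × (€45,413.00 − €25,600.00) = €2,016.96 + 17.43% × €19,813.00 = €5,470.37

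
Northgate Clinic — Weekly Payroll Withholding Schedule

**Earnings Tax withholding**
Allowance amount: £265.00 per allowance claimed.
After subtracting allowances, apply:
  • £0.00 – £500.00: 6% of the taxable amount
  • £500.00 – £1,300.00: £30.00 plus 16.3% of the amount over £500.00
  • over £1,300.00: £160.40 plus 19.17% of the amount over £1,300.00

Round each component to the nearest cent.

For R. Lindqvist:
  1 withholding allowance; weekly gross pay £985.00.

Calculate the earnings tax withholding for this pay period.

£65.86

Earnings Tax: taxable = £985.00 − 1×£265.00 = £720.00
  £30.00 + 16.3% × (£720.00 − £500.00) = £30.00 + 16.3% × £220.00 = £65.86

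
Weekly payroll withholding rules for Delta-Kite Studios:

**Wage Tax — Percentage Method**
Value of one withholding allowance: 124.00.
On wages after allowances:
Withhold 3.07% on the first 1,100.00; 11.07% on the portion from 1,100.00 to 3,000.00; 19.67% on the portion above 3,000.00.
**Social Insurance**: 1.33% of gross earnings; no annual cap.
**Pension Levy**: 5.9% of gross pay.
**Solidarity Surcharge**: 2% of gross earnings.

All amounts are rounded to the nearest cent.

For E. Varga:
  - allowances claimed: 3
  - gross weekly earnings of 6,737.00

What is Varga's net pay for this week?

Wage Tax: taxable = 6,737.00 − 3×124.00 = 6,365.00
  244.10 + 19.67% × (6,365.00 − 3,000.00) = 244.10 + 19.67% × 3,365.00 = 906.00
Social Insurance: 1.33% × 6,737.00 = 89.60
Pension Levy: 5.9% × 6,737.00 = 397.48
Solidarity Surcharge: 2% × 6,737.00 = 134.74
Total withheld: 906.00 + 89.60 + 397.48 + 134.74 = 1,527.82
Net pay: 6,737.00 − 1,527.82 = 5,209.18

5,209.18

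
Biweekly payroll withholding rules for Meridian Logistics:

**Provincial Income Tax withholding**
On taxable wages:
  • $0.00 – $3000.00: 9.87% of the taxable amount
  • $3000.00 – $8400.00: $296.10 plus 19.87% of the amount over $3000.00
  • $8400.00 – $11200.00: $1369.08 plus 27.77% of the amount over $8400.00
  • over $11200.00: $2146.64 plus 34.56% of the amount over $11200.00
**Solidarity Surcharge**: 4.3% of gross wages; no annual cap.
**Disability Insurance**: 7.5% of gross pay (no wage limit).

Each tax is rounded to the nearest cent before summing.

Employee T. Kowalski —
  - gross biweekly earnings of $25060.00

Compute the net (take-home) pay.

Provincial Income Tax: taxable = $25060.00
  $2146.64 + 34.56% × ($25060.00 − $11200.00) = $2146.64 + 34.56% × $13860.00 = $6936.66
Solidarity Surcharge: 4.3% × $25060.00 = $1077.58
Disability Insurance: 7.5% × $25060.00 = $1879.50
Total withheld: $6936.66 + $1077.58 + $1879.50 = $9893.74
Net pay: $25060.00 − $9893.74 = $15166.26

$15166.26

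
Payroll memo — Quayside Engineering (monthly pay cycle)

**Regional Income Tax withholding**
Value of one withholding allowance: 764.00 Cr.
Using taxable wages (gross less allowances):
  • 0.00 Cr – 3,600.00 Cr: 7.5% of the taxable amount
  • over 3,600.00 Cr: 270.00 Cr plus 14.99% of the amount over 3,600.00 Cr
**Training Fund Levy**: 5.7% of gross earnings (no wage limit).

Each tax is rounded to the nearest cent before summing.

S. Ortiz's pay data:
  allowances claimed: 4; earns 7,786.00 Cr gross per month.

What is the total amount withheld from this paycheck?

Regional Income Tax: taxable = 7,786.00 Cr − 4×764.00 Cr = 4,730.00 Cr
  270.00 Cr + 14.99% × (4,730.00 Cr − 3,600.00 Cr) = 270.00 Cr + 14.99% × 1,130.00 Cr = 439.39 Cr
Training Fund Levy: 5.7% × 7,786.00 Cr = 443.80 Cr
Total: 439.39 Cr + 443.80 Cr = 883.19 Cr

883.19 Cr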